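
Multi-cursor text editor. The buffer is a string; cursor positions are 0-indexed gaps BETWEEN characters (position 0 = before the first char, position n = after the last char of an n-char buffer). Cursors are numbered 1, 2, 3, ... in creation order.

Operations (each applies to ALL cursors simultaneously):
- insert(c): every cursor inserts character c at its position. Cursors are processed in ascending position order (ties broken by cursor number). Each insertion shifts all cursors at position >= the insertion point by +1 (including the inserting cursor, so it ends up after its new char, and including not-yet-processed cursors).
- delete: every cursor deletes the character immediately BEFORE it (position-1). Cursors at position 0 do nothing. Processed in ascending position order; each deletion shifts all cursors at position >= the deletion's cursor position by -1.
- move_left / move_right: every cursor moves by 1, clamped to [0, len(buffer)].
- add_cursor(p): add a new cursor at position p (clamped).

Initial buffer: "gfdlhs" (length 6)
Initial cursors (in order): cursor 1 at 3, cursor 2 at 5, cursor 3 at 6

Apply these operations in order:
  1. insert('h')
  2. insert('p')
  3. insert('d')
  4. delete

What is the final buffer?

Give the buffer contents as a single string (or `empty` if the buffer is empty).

After op 1 (insert('h')): buffer="gfdhlhhsh" (len 9), cursors c1@4 c2@7 c3@9, authorship ...1..2.3
After op 2 (insert('p')): buffer="gfdhplhhpshp" (len 12), cursors c1@5 c2@9 c3@12, authorship ...11..22.33
After op 3 (insert('d')): buffer="gfdhpdlhhpdshpd" (len 15), cursors c1@6 c2@11 c3@15, authorship ...111..222.333
After op 4 (delete): buffer="gfdhplhhpshp" (len 12), cursors c1@5 c2@9 c3@12, authorship ...11..22.33

Answer: gfdhplhhpshp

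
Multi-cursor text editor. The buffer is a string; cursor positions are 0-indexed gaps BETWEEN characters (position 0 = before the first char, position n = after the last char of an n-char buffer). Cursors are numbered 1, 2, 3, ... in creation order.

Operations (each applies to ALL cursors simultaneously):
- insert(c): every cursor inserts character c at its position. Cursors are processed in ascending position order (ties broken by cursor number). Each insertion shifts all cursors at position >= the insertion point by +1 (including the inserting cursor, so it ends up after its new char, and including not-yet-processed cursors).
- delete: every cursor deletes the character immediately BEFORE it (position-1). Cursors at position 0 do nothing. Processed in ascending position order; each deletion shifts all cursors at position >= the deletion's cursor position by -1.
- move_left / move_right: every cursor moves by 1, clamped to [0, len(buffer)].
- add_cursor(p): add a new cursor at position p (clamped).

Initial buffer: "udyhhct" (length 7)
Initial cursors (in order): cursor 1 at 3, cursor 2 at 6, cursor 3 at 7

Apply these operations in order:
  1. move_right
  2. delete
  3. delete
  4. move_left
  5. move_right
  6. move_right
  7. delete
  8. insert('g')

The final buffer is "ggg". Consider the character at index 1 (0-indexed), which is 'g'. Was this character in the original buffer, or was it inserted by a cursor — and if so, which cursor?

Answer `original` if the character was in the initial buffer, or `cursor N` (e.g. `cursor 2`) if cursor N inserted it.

Answer: cursor 2

Derivation:
After op 1 (move_right): buffer="udyhhct" (len 7), cursors c1@4 c2@7 c3@7, authorship .......
After op 2 (delete): buffer="udyh" (len 4), cursors c1@3 c2@4 c3@4, authorship ....
After op 3 (delete): buffer="u" (len 1), cursors c1@1 c2@1 c3@1, authorship .
After op 4 (move_left): buffer="u" (len 1), cursors c1@0 c2@0 c3@0, authorship .
After op 5 (move_right): buffer="u" (len 1), cursors c1@1 c2@1 c3@1, authorship .
After op 6 (move_right): buffer="u" (len 1), cursors c1@1 c2@1 c3@1, authorship .
After op 7 (delete): buffer="" (len 0), cursors c1@0 c2@0 c3@0, authorship 
After op 8 (insert('g')): buffer="ggg" (len 3), cursors c1@3 c2@3 c3@3, authorship 123
Authorship (.=original, N=cursor N): 1 2 3
Index 1: author = 2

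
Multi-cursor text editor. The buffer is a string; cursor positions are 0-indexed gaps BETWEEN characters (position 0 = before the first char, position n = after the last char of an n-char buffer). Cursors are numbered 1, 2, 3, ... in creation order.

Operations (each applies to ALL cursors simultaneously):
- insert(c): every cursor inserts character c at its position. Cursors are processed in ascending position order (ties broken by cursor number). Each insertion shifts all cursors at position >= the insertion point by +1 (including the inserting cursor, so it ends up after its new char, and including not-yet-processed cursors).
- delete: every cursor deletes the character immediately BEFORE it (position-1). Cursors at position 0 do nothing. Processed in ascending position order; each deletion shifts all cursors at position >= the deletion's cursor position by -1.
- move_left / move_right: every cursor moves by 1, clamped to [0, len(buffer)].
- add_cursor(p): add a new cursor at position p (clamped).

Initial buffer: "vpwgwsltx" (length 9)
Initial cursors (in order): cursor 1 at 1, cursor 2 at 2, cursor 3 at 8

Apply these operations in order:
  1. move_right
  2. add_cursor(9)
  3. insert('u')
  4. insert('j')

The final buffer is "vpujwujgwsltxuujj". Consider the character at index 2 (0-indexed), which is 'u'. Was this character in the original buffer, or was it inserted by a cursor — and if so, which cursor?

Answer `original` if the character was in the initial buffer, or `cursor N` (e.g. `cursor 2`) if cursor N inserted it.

Answer: cursor 1

Derivation:
After op 1 (move_right): buffer="vpwgwsltx" (len 9), cursors c1@2 c2@3 c3@9, authorship .........
After op 2 (add_cursor(9)): buffer="vpwgwsltx" (len 9), cursors c1@2 c2@3 c3@9 c4@9, authorship .........
After op 3 (insert('u')): buffer="vpuwugwsltxuu" (len 13), cursors c1@3 c2@5 c3@13 c4@13, authorship ..1.2......34
After op 4 (insert('j')): buffer="vpujwujgwsltxuujj" (len 17), cursors c1@4 c2@7 c3@17 c4@17, authorship ..11.22......3434
Authorship (.=original, N=cursor N): . . 1 1 . 2 2 . . . . . . 3 4 3 4
Index 2: author = 1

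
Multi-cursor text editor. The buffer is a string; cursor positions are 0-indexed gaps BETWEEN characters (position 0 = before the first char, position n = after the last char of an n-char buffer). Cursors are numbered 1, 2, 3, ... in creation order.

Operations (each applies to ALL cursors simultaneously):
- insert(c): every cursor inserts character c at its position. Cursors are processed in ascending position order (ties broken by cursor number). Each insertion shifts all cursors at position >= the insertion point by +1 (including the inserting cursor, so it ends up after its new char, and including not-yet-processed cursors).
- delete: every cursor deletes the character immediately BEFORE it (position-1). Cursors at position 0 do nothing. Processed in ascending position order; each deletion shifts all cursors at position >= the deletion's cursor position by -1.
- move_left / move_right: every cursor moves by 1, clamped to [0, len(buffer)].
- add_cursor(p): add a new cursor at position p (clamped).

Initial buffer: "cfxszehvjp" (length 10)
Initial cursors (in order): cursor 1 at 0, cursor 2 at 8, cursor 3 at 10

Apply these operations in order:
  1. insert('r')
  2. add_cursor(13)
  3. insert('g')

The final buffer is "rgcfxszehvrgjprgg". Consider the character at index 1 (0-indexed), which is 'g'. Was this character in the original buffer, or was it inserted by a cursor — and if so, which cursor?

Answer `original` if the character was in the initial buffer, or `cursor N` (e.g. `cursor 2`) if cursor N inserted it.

After op 1 (insert('r')): buffer="rcfxszehvrjpr" (len 13), cursors c1@1 c2@10 c3@13, authorship 1........2..3
After op 2 (add_cursor(13)): buffer="rcfxszehvrjpr" (len 13), cursors c1@1 c2@10 c3@13 c4@13, authorship 1........2..3
After op 3 (insert('g')): buffer="rgcfxszehvrgjprgg" (len 17), cursors c1@2 c2@12 c3@17 c4@17, authorship 11........22..334
Authorship (.=original, N=cursor N): 1 1 . . . . . . . . 2 2 . . 3 3 4
Index 1: author = 1

Answer: cursor 1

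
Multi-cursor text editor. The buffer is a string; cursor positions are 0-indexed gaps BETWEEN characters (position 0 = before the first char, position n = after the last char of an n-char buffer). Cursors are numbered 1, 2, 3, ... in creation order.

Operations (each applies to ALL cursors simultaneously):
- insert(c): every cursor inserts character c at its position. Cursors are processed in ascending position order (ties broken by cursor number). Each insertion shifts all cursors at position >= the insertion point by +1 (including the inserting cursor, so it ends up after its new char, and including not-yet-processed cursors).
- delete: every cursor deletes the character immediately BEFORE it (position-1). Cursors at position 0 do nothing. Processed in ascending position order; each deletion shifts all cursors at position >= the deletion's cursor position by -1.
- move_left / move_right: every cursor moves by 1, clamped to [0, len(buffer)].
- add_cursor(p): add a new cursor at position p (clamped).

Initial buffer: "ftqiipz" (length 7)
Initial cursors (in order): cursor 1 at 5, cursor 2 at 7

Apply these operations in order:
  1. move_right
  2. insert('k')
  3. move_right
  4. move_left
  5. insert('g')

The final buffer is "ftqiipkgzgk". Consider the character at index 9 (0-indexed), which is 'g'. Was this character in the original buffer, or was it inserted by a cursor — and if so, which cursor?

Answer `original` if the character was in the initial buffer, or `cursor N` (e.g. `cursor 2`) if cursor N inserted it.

After op 1 (move_right): buffer="ftqiipz" (len 7), cursors c1@6 c2@7, authorship .......
After op 2 (insert('k')): buffer="ftqiipkzk" (len 9), cursors c1@7 c2@9, authorship ......1.2
After op 3 (move_right): buffer="ftqiipkzk" (len 9), cursors c1@8 c2@9, authorship ......1.2
After op 4 (move_left): buffer="ftqiipkzk" (len 9), cursors c1@7 c2@8, authorship ......1.2
After op 5 (insert('g')): buffer="ftqiipkgzgk" (len 11), cursors c1@8 c2@10, authorship ......11.22
Authorship (.=original, N=cursor N): . . . . . . 1 1 . 2 2
Index 9: author = 2

Answer: cursor 2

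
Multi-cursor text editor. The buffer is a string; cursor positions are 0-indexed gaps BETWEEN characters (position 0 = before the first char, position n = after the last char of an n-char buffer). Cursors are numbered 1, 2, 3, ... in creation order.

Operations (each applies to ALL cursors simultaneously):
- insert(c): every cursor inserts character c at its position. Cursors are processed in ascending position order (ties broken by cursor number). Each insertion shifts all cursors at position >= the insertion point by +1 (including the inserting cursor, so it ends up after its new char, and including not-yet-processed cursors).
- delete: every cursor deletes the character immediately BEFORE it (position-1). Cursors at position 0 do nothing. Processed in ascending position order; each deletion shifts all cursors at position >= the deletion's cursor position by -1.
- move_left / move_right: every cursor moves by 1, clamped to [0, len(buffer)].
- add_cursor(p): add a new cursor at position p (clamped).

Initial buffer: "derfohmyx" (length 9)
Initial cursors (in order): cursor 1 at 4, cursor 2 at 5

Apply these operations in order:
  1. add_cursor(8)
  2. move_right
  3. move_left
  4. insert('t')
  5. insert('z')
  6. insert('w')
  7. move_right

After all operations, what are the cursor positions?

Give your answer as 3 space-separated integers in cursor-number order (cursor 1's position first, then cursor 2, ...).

After op 1 (add_cursor(8)): buffer="derfohmyx" (len 9), cursors c1@4 c2@5 c3@8, authorship .........
After op 2 (move_right): buffer="derfohmyx" (len 9), cursors c1@5 c2@6 c3@9, authorship .........
After op 3 (move_left): buffer="derfohmyx" (len 9), cursors c1@4 c2@5 c3@8, authorship .........
After op 4 (insert('t')): buffer="derftothmytx" (len 12), cursors c1@5 c2@7 c3@11, authorship ....1.2...3.
After op 5 (insert('z')): buffer="derftzotzhmytzx" (len 15), cursors c1@6 c2@9 c3@14, authorship ....11.22...33.
After op 6 (insert('w')): buffer="derftzwotzwhmytzwx" (len 18), cursors c1@7 c2@11 c3@17, authorship ....111.222...333.
After op 7 (move_right): buffer="derftzwotzwhmytzwx" (len 18), cursors c1@8 c2@12 c3@18, authorship ....111.222...333.

Answer: 8 12 18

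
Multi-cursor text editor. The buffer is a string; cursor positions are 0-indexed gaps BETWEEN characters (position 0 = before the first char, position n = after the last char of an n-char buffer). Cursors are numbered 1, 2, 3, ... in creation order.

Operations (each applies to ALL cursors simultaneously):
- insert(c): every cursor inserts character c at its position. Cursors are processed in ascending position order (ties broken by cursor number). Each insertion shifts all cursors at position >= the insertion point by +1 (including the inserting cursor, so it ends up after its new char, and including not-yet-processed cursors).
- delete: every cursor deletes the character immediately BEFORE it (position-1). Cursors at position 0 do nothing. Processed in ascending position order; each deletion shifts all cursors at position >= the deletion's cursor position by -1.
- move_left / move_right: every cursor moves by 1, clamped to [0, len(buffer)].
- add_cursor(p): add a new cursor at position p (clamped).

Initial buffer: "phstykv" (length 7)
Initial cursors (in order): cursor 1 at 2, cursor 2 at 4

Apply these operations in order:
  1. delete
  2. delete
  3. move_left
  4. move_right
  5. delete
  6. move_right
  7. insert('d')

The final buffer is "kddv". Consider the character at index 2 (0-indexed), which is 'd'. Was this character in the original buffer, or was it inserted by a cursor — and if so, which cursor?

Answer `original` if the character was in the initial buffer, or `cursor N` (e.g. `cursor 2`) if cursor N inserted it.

After op 1 (delete): buffer="psykv" (len 5), cursors c1@1 c2@2, authorship .....
After op 2 (delete): buffer="ykv" (len 3), cursors c1@0 c2@0, authorship ...
After op 3 (move_left): buffer="ykv" (len 3), cursors c1@0 c2@0, authorship ...
After op 4 (move_right): buffer="ykv" (len 3), cursors c1@1 c2@1, authorship ...
After op 5 (delete): buffer="kv" (len 2), cursors c1@0 c2@0, authorship ..
After op 6 (move_right): buffer="kv" (len 2), cursors c1@1 c2@1, authorship ..
After op 7 (insert('d')): buffer="kddv" (len 4), cursors c1@3 c2@3, authorship .12.
Authorship (.=original, N=cursor N): . 1 2 .
Index 2: author = 2

Answer: cursor 2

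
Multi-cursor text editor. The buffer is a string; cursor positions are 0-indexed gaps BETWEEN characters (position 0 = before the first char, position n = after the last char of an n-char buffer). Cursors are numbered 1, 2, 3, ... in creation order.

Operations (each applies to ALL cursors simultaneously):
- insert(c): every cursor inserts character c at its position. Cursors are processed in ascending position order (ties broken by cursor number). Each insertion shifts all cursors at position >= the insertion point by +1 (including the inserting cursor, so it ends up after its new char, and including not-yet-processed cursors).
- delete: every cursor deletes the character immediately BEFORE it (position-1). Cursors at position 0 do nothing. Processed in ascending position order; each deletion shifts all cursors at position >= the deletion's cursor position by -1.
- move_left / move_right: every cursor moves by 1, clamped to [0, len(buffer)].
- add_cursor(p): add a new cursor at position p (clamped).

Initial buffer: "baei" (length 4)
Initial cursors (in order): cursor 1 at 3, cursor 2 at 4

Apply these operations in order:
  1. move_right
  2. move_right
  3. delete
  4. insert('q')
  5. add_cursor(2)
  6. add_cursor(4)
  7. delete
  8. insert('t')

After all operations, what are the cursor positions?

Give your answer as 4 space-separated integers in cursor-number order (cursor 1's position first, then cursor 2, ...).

Answer: 4 4 4 4

Derivation:
After op 1 (move_right): buffer="baei" (len 4), cursors c1@4 c2@4, authorship ....
After op 2 (move_right): buffer="baei" (len 4), cursors c1@4 c2@4, authorship ....
After op 3 (delete): buffer="ba" (len 2), cursors c1@2 c2@2, authorship ..
After op 4 (insert('q')): buffer="baqq" (len 4), cursors c1@4 c2@4, authorship ..12
After op 5 (add_cursor(2)): buffer="baqq" (len 4), cursors c3@2 c1@4 c2@4, authorship ..12
After op 6 (add_cursor(4)): buffer="baqq" (len 4), cursors c3@2 c1@4 c2@4 c4@4, authorship ..12
After op 7 (delete): buffer="" (len 0), cursors c1@0 c2@0 c3@0 c4@0, authorship 
After op 8 (insert('t')): buffer="tttt" (len 4), cursors c1@4 c2@4 c3@4 c4@4, authorship 1234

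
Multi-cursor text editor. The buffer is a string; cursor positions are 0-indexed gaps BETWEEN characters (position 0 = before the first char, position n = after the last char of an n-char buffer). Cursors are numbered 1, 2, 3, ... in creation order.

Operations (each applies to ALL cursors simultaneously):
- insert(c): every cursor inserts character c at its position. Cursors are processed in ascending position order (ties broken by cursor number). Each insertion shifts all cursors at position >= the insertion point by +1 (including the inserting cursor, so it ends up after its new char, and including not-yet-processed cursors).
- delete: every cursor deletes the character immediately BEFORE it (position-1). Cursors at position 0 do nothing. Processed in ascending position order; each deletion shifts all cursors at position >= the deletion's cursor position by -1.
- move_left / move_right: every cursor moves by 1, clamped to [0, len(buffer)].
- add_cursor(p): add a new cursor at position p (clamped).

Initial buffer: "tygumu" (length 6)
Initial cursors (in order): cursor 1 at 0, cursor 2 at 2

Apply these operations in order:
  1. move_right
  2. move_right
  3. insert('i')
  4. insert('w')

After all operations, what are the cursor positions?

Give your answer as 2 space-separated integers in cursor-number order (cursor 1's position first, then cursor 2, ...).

After op 1 (move_right): buffer="tygumu" (len 6), cursors c1@1 c2@3, authorship ......
After op 2 (move_right): buffer="tygumu" (len 6), cursors c1@2 c2@4, authorship ......
After op 3 (insert('i')): buffer="tyiguimu" (len 8), cursors c1@3 c2@6, authorship ..1..2..
After op 4 (insert('w')): buffer="tyiwguiwmu" (len 10), cursors c1@4 c2@8, authorship ..11..22..

Answer: 4 8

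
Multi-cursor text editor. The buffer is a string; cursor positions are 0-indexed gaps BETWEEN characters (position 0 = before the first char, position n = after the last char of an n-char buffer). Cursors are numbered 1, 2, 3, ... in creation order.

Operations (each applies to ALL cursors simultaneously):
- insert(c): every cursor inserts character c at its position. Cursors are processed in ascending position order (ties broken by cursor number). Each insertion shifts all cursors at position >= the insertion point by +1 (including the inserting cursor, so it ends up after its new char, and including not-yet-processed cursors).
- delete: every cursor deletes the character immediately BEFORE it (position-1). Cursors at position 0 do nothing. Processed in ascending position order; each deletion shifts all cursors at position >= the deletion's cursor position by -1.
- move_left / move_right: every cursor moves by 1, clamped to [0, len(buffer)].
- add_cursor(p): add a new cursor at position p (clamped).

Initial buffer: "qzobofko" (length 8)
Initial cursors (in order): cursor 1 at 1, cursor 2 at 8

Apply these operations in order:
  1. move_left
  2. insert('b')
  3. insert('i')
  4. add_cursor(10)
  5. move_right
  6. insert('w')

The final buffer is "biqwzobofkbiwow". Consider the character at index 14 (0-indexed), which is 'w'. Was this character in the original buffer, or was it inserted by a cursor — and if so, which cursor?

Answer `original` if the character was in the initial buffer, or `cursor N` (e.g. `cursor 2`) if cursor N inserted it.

Answer: cursor 2

Derivation:
After op 1 (move_left): buffer="qzobofko" (len 8), cursors c1@0 c2@7, authorship ........
After op 2 (insert('b')): buffer="bqzobofkbo" (len 10), cursors c1@1 c2@9, authorship 1.......2.
After op 3 (insert('i')): buffer="biqzobofkbio" (len 12), cursors c1@2 c2@11, authorship 11.......22.
After op 4 (add_cursor(10)): buffer="biqzobofkbio" (len 12), cursors c1@2 c3@10 c2@11, authorship 11.......22.
After op 5 (move_right): buffer="biqzobofkbio" (len 12), cursors c1@3 c3@11 c2@12, authorship 11.......22.
After op 6 (insert('w')): buffer="biqwzobofkbiwow" (len 15), cursors c1@4 c3@13 c2@15, authorship 11.1......223.2
Authorship (.=original, N=cursor N): 1 1 . 1 . . . . . . 2 2 3 . 2
Index 14: author = 2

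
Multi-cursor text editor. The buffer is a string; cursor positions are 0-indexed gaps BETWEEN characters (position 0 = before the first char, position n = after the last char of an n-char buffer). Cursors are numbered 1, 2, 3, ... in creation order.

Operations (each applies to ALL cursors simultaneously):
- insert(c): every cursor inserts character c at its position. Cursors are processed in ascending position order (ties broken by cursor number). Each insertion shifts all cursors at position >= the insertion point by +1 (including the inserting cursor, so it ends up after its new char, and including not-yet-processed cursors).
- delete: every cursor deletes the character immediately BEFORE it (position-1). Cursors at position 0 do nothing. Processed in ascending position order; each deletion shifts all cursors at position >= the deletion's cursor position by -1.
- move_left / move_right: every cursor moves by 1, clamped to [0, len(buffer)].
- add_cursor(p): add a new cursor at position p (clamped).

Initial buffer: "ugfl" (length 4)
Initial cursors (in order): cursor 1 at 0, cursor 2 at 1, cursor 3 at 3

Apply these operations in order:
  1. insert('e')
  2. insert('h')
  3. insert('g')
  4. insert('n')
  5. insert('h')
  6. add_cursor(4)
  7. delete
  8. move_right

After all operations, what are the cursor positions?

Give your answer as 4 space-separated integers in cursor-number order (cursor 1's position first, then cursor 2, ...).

After op 1 (insert('e')): buffer="euegfel" (len 7), cursors c1@1 c2@3 c3@6, authorship 1.2..3.
After op 2 (insert('h')): buffer="ehuehgfehl" (len 10), cursors c1@2 c2@5 c3@9, authorship 11.22..33.
After op 3 (insert('g')): buffer="ehguehggfehgl" (len 13), cursors c1@3 c2@7 c3@12, authorship 111.222..333.
After op 4 (insert('n')): buffer="ehgnuehgngfehgnl" (len 16), cursors c1@4 c2@9 c3@15, authorship 1111.2222..3333.
After op 5 (insert('h')): buffer="ehgnhuehgnhgfehgnhl" (len 19), cursors c1@5 c2@11 c3@18, authorship 11111.22222..33333.
After op 6 (add_cursor(4)): buffer="ehgnhuehgnhgfehgnhl" (len 19), cursors c4@4 c1@5 c2@11 c3@18, authorship 11111.22222..33333.
After op 7 (delete): buffer="ehguehgngfehgnl" (len 15), cursors c1@3 c4@3 c2@8 c3@14, authorship 111.2222..3333.
After op 8 (move_right): buffer="ehguehgngfehgnl" (len 15), cursors c1@4 c4@4 c2@9 c3@15, authorship 111.2222..3333.

Answer: 4 9 15 4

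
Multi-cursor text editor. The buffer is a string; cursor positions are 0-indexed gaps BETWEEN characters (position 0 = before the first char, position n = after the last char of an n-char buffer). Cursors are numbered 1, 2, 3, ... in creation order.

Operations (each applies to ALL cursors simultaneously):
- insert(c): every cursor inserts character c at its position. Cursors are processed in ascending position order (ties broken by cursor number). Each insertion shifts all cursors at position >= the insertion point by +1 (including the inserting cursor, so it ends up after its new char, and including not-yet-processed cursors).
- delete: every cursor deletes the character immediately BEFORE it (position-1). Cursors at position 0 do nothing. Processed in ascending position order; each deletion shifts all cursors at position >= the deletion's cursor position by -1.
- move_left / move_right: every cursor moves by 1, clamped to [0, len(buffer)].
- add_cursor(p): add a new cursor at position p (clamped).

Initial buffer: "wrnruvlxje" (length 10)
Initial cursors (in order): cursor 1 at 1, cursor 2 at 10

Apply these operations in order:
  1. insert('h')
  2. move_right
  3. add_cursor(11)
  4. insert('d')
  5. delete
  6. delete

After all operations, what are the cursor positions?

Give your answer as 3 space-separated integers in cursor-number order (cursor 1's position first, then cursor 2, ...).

Answer: 2 9 9

Derivation:
After op 1 (insert('h')): buffer="whrnruvlxjeh" (len 12), cursors c1@2 c2@12, authorship .1.........2
After op 2 (move_right): buffer="whrnruvlxjeh" (len 12), cursors c1@3 c2@12, authorship .1.........2
After op 3 (add_cursor(11)): buffer="whrnruvlxjeh" (len 12), cursors c1@3 c3@11 c2@12, authorship .1.........2
After op 4 (insert('d')): buffer="whrdnruvlxjedhd" (len 15), cursors c1@4 c3@13 c2@15, authorship .1.1........322
After op 5 (delete): buffer="whrnruvlxjeh" (len 12), cursors c1@3 c3@11 c2@12, authorship .1.........2
After op 6 (delete): buffer="whnruvlxj" (len 9), cursors c1@2 c2@9 c3@9, authorship .1.......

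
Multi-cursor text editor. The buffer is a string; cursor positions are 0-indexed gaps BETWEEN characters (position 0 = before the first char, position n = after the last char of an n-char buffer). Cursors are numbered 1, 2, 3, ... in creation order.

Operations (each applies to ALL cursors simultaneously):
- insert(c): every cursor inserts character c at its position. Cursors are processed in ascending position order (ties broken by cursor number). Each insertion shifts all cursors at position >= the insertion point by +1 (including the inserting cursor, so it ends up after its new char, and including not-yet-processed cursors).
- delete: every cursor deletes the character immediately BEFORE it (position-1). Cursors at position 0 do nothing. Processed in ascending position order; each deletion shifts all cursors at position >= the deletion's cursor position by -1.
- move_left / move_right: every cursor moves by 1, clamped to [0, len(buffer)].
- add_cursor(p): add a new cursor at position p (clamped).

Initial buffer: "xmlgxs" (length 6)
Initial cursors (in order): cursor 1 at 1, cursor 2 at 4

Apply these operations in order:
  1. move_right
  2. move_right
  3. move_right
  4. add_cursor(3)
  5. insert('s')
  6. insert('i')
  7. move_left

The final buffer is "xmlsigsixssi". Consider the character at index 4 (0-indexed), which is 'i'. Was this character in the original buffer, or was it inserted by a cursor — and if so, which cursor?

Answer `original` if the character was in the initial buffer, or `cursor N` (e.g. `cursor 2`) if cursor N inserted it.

After op 1 (move_right): buffer="xmlgxs" (len 6), cursors c1@2 c2@5, authorship ......
After op 2 (move_right): buffer="xmlgxs" (len 6), cursors c1@3 c2@6, authorship ......
After op 3 (move_right): buffer="xmlgxs" (len 6), cursors c1@4 c2@6, authorship ......
After op 4 (add_cursor(3)): buffer="xmlgxs" (len 6), cursors c3@3 c1@4 c2@6, authorship ......
After op 5 (insert('s')): buffer="xmlsgsxss" (len 9), cursors c3@4 c1@6 c2@9, authorship ...3.1..2
After op 6 (insert('i')): buffer="xmlsigsixssi" (len 12), cursors c3@5 c1@8 c2@12, authorship ...33.11..22
After op 7 (move_left): buffer="xmlsigsixssi" (len 12), cursors c3@4 c1@7 c2@11, authorship ...33.11..22
Authorship (.=original, N=cursor N): . . . 3 3 . 1 1 . . 2 2
Index 4: author = 3

Answer: cursor 3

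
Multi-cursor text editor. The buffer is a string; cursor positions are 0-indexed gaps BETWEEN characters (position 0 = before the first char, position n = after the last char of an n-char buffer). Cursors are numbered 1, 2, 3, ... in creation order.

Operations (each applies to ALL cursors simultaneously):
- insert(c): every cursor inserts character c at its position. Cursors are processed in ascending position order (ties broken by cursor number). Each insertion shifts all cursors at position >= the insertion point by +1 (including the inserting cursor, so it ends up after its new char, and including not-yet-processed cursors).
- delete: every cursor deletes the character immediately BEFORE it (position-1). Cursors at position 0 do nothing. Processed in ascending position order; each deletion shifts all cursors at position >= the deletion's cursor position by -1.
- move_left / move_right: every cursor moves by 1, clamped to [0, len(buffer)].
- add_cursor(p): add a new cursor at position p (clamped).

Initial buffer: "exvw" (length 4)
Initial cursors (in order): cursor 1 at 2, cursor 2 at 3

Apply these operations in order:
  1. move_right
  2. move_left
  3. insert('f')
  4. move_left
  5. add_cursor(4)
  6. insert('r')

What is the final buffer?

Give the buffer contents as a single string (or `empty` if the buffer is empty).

Answer: exrfvrrfw

Derivation:
After op 1 (move_right): buffer="exvw" (len 4), cursors c1@3 c2@4, authorship ....
After op 2 (move_left): buffer="exvw" (len 4), cursors c1@2 c2@3, authorship ....
After op 3 (insert('f')): buffer="exfvfw" (len 6), cursors c1@3 c2@5, authorship ..1.2.
After op 4 (move_left): buffer="exfvfw" (len 6), cursors c1@2 c2@4, authorship ..1.2.
After op 5 (add_cursor(4)): buffer="exfvfw" (len 6), cursors c1@2 c2@4 c3@4, authorship ..1.2.
After op 6 (insert('r')): buffer="exrfvrrfw" (len 9), cursors c1@3 c2@7 c3@7, authorship ..11.232.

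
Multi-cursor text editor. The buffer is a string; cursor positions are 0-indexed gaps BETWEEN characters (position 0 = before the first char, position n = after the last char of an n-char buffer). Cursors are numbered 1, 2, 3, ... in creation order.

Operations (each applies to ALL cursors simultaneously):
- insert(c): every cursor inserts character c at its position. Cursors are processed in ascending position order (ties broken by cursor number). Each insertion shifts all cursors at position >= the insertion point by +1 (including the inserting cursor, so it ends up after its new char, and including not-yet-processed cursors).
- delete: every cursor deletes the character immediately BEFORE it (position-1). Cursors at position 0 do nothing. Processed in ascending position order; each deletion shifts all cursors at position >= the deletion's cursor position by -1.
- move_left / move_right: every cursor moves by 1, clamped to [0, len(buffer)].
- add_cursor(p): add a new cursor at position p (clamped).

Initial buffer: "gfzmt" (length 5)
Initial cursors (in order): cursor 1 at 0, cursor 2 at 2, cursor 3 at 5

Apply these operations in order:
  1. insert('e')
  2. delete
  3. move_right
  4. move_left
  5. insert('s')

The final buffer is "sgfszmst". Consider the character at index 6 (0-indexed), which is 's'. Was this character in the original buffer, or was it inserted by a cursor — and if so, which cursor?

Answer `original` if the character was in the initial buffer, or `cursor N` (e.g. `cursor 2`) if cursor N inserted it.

Answer: cursor 3

Derivation:
After op 1 (insert('e')): buffer="egfezmte" (len 8), cursors c1@1 c2@4 c3@8, authorship 1..2...3
After op 2 (delete): buffer="gfzmt" (len 5), cursors c1@0 c2@2 c3@5, authorship .....
After op 3 (move_right): buffer="gfzmt" (len 5), cursors c1@1 c2@3 c3@5, authorship .....
After op 4 (move_left): buffer="gfzmt" (len 5), cursors c1@0 c2@2 c3@4, authorship .....
After op 5 (insert('s')): buffer="sgfszmst" (len 8), cursors c1@1 c2@4 c3@7, authorship 1..2..3.
Authorship (.=original, N=cursor N): 1 . . 2 . . 3 .
Index 6: author = 3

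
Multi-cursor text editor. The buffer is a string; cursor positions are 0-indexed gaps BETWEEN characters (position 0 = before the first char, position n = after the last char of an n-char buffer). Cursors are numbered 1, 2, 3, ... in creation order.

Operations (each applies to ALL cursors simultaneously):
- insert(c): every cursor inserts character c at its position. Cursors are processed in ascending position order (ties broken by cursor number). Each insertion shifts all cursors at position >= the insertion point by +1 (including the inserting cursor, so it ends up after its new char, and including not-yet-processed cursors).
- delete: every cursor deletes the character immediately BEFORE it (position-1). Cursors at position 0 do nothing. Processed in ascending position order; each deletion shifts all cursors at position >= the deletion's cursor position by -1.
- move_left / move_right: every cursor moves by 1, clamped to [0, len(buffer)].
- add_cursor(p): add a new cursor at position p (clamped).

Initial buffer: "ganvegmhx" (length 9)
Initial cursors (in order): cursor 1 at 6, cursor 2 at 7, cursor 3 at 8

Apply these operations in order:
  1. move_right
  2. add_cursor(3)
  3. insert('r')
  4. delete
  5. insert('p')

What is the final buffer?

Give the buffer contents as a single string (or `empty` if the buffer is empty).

After op 1 (move_right): buffer="ganvegmhx" (len 9), cursors c1@7 c2@8 c3@9, authorship .........
After op 2 (add_cursor(3)): buffer="ganvegmhx" (len 9), cursors c4@3 c1@7 c2@8 c3@9, authorship .........
After op 3 (insert('r')): buffer="ganrvegmrhrxr" (len 13), cursors c4@4 c1@9 c2@11 c3@13, authorship ...4....1.2.3
After op 4 (delete): buffer="ganvegmhx" (len 9), cursors c4@3 c1@7 c2@8 c3@9, authorship .........
After op 5 (insert('p')): buffer="ganpvegmphpxp" (len 13), cursors c4@4 c1@9 c2@11 c3@13, authorship ...4....1.2.3

Answer: ganpvegmphpxp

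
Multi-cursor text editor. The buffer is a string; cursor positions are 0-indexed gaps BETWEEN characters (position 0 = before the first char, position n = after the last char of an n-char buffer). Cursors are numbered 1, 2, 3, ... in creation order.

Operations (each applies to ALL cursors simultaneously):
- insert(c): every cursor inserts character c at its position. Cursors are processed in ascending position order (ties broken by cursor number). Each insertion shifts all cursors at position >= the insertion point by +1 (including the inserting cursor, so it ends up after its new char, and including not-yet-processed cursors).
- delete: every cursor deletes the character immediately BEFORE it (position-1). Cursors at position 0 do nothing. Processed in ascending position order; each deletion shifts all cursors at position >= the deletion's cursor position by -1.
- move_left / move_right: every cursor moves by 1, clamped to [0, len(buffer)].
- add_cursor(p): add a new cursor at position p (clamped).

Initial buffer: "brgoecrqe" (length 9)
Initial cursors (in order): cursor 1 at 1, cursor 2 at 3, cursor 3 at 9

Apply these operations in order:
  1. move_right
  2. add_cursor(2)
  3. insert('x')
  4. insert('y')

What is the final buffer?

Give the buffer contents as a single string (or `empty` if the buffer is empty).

Answer: brxxyygoxyecrqexy

Derivation:
After op 1 (move_right): buffer="brgoecrqe" (len 9), cursors c1@2 c2@4 c3@9, authorship .........
After op 2 (add_cursor(2)): buffer="brgoecrqe" (len 9), cursors c1@2 c4@2 c2@4 c3@9, authorship .........
After op 3 (insert('x')): buffer="brxxgoxecrqex" (len 13), cursors c1@4 c4@4 c2@7 c3@13, authorship ..14..2.....3
After op 4 (insert('y')): buffer="brxxyygoxyecrqexy" (len 17), cursors c1@6 c4@6 c2@10 c3@17, authorship ..1414..22.....33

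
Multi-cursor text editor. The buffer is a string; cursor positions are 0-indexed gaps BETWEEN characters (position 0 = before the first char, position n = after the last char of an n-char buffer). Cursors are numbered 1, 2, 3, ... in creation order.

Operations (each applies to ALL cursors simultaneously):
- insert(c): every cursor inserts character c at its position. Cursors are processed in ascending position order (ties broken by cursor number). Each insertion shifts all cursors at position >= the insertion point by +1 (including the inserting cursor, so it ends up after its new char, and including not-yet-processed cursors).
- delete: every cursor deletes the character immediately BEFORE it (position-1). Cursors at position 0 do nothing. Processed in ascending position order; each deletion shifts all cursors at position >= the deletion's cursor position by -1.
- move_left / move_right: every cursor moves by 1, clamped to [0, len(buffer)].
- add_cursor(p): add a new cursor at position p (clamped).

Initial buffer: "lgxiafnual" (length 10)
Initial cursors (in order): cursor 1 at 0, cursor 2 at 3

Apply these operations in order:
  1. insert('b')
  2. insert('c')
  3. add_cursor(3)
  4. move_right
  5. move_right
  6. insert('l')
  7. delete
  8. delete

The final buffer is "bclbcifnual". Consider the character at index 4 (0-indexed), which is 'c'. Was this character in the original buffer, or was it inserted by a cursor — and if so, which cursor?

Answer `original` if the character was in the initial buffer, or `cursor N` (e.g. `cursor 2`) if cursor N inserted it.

Answer: cursor 2

Derivation:
After op 1 (insert('b')): buffer="blgxbiafnual" (len 12), cursors c1@1 c2@5, authorship 1...2.......
After op 2 (insert('c')): buffer="bclgxbciafnual" (len 14), cursors c1@2 c2@7, authorship 11...22.......
After op 3 (add_cursor(3)): buffer="bclgxbciafnual" (len 14), cursors c1@2 c3@3 c2@7, authorship 11...22.......
After op 4 (move_right): buffer="bclgxbciafnual" (len 14), cursors c1@3 c3@4 c2@8, authorship 11...22.......
After op 5 (move_right): buffer="bclgxbciafnual" (len 14), cursors c1@4 c3@5 c2@9, authorship 11...22.......
After op 6 (insert('l')): buffer="bclglxlbcialfnual" (len 17), cursors c1@5 c3@7 c2@12, authorship 11..1.322..2.....
After op 7 (delete): buffer="bclgxbciafnual" (len 14), cursors c1@4 c3@5 c2@9, authorship 11...22.......
After op 8 (delete): buffer="bclbcifnual" (len 11), cursors c1@3 c3@3 c2@6, authorship 11.22......
Authorship (.=original, N=cursor N): 1 1 . 2 2 . . . . . .
Index 4: author = 2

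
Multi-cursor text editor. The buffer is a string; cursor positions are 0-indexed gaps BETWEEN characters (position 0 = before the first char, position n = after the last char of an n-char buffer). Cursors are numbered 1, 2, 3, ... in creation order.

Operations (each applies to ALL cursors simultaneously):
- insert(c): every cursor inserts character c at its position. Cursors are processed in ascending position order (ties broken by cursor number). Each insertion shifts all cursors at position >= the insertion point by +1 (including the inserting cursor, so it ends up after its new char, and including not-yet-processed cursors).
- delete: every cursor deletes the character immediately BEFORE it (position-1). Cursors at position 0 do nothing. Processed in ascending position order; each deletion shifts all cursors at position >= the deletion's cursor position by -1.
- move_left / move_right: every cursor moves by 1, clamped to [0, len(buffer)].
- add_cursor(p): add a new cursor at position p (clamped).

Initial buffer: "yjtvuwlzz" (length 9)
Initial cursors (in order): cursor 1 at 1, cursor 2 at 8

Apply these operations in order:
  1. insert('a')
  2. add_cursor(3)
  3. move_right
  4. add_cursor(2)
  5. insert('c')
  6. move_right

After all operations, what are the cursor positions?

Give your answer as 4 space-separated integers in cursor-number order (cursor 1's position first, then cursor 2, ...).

After op 1 (insert('a')): buffer="yajtvuwlzaz" (len 11), cursors c1@2 c2@10, authorship .1.......2.
After op 2 (add_cursor(3)): buffer="yajtvuwlzaz" (len 11), cursors c1@2 c3@3 c2@10, authorship .1.......2.
After op 3 (move_right): buffer="yajtvuwlzaz" (len 11), cursors c1@3 c3@4 c2@11, authorship .1.......2.
After op 4 (add_cursor(2)): buffer="yajtvuwlzaz" (len 11), cursors c4@2 c1@3 c3@4 c2@11, authorship .1.......2.
After op 5 (insert('c')): buffer="yacjctcvuwlzazc" (len 15), cursors c4@3 c1@5 c3@7 c2@15, authorship .14.1.3.....2.2
After op 6 (move_right): buffer="yacjctcvuwlzazc" (len 15), cursors c4@4 c1@6 c3@8 c2@15, authorship .14.1.3.....2.2

Answer: 6 15 8 4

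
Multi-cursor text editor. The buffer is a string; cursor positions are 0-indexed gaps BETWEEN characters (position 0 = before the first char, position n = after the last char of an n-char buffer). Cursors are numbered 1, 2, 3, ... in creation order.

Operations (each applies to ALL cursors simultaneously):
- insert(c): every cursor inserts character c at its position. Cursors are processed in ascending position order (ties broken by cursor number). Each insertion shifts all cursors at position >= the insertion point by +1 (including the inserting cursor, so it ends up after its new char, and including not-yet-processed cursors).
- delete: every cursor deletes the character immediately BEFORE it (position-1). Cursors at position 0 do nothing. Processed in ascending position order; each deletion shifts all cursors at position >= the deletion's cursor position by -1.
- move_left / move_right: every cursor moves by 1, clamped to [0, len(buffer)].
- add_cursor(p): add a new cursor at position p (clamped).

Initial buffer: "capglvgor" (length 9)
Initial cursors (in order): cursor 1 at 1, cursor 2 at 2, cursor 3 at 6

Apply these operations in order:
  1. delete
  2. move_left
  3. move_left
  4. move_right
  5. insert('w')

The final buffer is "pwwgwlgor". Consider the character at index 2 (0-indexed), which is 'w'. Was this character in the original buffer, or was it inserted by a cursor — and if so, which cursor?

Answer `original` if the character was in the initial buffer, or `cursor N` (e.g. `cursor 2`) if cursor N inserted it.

Answer: cursor 2

Derivation:
After op 1 (delete): buffer="pglgor" (len 6), cursors c1@0 c2@0 c3@3, authorship ......
After op 2 (move_left): buffer="pglgor" (len 6), cursors c1@0 c2@0 c3@2, authorship ......
After op 3 (move_left): buffer="pglgor" (len 6), cursors c1@0 c2@0 c3@1, authorship ......
After op 4 (move_right): buffer="pglgor" (len 6), cursors c1@1 c2@1 c3@2, authorship ......
After op 5 (insert('w')): buffer="pwwgwlgor" (len 9), cursors c1@3 c2@3 c3@5, authorship .12.3....
Authorship (.=original, N=cursor N): . 1 2 . 3 . . . .
Index 2: author = 2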